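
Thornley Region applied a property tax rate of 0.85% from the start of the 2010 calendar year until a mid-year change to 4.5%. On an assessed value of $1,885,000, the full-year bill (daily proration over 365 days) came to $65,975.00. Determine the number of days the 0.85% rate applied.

Let d = days at the first rate; then 365 − d days at the second rate.
$1,885,000 × [0.85%·d + 4.5%·(365−d)] / 365 = $65,975.00
Solving gives d = 100, so the new rate took effect on 11 April 2010.

100 days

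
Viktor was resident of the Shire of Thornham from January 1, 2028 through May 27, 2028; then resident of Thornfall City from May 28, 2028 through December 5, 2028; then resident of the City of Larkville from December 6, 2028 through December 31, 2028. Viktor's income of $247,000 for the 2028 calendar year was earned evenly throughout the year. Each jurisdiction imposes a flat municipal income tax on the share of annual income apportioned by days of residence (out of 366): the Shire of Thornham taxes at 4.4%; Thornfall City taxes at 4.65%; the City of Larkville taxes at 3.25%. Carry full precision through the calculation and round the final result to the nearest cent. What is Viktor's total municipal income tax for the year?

The Shire of Thornham, January 1 – May 27, 2028: 148 days → $247,000 × 4.4% × 148/366 = $4,394.7104
Thornfall City, May 28 – December 5, 2028: 192 days → $247,000 × 4.65% × 192/366 = $6,025.1803
The City of Larkville, December 6 – December 31, 2028: 26 days → $247,000 × 3.25% × 26/366 = $570.2596
Total = $10,990.1503

$10,990.15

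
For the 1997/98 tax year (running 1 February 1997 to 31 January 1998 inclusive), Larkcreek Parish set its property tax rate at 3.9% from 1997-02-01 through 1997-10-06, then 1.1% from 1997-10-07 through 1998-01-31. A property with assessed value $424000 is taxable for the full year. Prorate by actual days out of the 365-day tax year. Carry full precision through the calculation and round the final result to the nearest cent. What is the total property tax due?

1997-02-01 to 1997-10-06: 248 days at 3.9% → $424000 × 3.9% × 248/365 = $11235.4192
1997-10-07 to 1998-01-31: 117 days at 1.1% → $424000 × 1.1% × 117/365 = $1495.0356
Total = $12730.4548

$12730.45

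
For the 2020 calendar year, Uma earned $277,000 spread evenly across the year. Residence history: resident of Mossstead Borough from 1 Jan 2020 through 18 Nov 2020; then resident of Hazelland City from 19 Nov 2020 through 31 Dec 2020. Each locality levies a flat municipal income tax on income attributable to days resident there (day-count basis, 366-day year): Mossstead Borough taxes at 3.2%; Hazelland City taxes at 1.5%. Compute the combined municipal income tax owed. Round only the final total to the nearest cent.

Mossstead Borough, 1 Jan – 18 Nov 2020: 323 days → $277,000 × 3.2% × 323/366 = $7,822.6011
Hazelland City, 19 Nov – 31 Dec 2020: 43 days → $277,000 × 1.5% × 43/366 = $488.1557
Total = $8,310.7568

$8,310.76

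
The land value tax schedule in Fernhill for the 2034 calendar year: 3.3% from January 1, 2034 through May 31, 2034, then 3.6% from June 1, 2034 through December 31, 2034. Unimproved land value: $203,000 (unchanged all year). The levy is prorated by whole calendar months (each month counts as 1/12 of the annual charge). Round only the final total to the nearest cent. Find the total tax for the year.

January 1 – May 31, 2034: 5 months at 3.3% → $203,000 × 3.3% × 5/12 = $2,791.2500
June 1 – December 31, 2034: 7 months at 3.6% → $203,000 × 3.6% × 7/12 = $4,263.0000
Total = $7,054.2500

$7,054.25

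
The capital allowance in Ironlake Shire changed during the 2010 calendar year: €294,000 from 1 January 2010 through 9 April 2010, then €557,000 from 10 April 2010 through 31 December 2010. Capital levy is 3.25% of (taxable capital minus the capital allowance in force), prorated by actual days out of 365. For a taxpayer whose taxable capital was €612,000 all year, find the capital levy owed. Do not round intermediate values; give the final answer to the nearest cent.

1 January – 9 April 2010: 99 days, exemption €294,000 → (€612,000 − €294,000) × 3.25% × 99/365 = €2,803.1918
10 April – 31 December 2010: 266 days, exemption €557,000 → (€612,000 − €557,000) × 3.25% × 266/365 = €1,302.6712
Total = €4,105.8630

€4,105.86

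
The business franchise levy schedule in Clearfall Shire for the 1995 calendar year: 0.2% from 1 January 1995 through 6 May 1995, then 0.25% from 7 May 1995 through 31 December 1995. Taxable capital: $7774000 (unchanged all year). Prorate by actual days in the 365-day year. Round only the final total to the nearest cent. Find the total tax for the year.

$18093.19

1 January – 6 May 1995: 126 days at 0.2% → $7774000 × 0.2% × 126/365 = $5367.2548
7 May – 31 December 1995: 239 days at 0.25% → $7774000 × 0.25% × 239/365 = $12725.9315
Total = $18093.1863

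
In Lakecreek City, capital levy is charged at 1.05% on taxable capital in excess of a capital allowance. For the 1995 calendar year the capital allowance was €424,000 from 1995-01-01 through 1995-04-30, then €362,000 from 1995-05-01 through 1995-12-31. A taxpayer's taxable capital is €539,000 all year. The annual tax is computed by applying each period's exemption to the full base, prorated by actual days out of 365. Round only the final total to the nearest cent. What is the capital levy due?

1995-01-01 to 1995-04-30: 120 days, exemption €424,000 → (€539,000 − €424,000) × 1.05% × 120/365 = €396.9863
1995-05-01 to 1995-12-31: 245 days, exemption €362,000 → (€539,000 − €362,000) × 1.05% × 245/365 = €1,247.4863
Total = €1,644.4726

€1,644.47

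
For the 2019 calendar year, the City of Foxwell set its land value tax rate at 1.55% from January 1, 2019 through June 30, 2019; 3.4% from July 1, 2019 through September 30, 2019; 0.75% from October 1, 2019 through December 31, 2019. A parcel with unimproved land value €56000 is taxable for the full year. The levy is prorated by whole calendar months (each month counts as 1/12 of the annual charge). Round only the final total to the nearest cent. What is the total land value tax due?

€1015.00

January 1 – June 30, 2019: 6 months at 1.55% → €56000 × 1.55% × 6/12 = €434.0000
July 1 – September 30, 2019: 3 months at 3.4% → €56000 × 3.4% × 3/12 = €476.0000
October 1 – December 31, 2019: 3 months at 0.75% → €56000 × 0.75% × 3/12 = €105.0000
Total = €1015.0000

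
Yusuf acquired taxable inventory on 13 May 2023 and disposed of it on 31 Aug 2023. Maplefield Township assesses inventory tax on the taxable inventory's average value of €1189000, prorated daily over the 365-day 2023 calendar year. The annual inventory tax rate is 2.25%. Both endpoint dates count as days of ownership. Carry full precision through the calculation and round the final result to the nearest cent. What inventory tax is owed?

Days held (13 May – 31 Aug 2023): 111 out of 365
Tax = €1189000 × 2.25% × 111/365 = €8135.6918

€8135.69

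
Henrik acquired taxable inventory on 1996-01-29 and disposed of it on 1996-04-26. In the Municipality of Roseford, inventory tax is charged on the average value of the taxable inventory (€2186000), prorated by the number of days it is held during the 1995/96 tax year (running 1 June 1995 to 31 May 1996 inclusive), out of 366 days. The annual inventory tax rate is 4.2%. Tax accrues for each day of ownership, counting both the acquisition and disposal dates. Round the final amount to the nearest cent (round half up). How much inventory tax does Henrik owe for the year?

Days held (1996-01-29 to 1996-04-26): 89 out of 366
Tax = €2186000 × 4.2% × 89/366 = €22325.8689

€22325.87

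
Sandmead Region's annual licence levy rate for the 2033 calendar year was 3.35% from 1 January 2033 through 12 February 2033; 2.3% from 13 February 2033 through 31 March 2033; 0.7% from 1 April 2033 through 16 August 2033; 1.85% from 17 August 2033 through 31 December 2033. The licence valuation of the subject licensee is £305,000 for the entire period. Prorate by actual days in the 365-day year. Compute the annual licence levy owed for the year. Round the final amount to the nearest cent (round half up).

£5,032.08

1 January – 12 February 2033: 43 days at 3.35% → £305,000 × 3.35% × 43/365 = £1,203.7055
13 February – 31 March 2033: 47 days at 2.3% → £305,000 × 2.3% × 47/365 = £903.3014
1 April – 16 August 2033: 138 days at 0.7% → £305,000 × 0.7% × 138/365 = £807.2055
17 August – 31 December 2033: 137 days at 1.85% → £305,000 × 1.85% × 137/365 = £2,117.8699
Total = £5,032.0822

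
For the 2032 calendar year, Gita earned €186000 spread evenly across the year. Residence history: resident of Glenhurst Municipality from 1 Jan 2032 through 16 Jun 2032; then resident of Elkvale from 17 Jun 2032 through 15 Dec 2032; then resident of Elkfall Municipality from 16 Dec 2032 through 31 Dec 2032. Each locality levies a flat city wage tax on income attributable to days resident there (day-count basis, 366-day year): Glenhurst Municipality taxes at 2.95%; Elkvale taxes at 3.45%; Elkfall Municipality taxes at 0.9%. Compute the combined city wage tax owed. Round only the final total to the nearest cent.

€5782.77

Glenhurst Municipality, 1 Jan – 16 Jun 2032: 168 days → €186000 × 2.95% × 168/366 = €2518.6230
Elkvale, 17 Jun – 15 Dec 2032: 182 days → €186000 × 3.45% × 182/366 = €3190.9672
Elkfall Municipality, 16 Dec – 31 Dec 2032: 16 days → €186000 × 0.9% × 16/366 = €73.1803
Total = €5782.7705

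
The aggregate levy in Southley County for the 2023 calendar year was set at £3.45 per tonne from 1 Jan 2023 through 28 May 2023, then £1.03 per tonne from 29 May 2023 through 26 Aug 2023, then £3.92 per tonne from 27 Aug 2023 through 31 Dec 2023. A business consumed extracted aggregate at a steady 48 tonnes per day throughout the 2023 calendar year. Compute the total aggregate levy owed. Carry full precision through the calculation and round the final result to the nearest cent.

£52,854.72

1 Jan – 28 May 2023: 148 days × 48 tonnes/day = 7,104 tonnes at £3.45/tonne → £24,508.80
29 May – 26 Aug 2023: 90 days × 48 tonnes/day = 4,320 tonnes at £1.03/tonne → £4,449.60
27 Aug – 31 Dec 2023: 127 days × 48 tonnes/day = 6,096 tonnes at £3.92/tonne → £23,896.32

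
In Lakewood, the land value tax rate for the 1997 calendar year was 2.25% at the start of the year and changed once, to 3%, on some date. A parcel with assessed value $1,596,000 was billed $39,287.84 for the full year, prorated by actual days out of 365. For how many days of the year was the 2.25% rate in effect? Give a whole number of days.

262 days

Let d = days at the first rate; then 365 − d days at the second rate.
$1,596,000 × [2.25%·d + 3%·(365−d)] / 365 = $39,287.84
Solving gives d = 262, so the new rate took effect on 20 Sep 1997.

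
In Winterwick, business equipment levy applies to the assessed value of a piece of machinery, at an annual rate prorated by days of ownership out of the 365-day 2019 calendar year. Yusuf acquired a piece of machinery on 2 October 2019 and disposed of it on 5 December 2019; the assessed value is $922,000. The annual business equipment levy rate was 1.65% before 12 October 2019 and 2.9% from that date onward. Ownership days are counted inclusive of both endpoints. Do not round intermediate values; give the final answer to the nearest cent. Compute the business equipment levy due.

$4,445.81

2 October – 11 October 2019: 10 days at 1.65% → $922,000 × 1.65% × 10/365 = $416.7945
12 October – 5 December 2019: 55 days at 2.9% → $922,000 × 2.9% × 55/365 = $4,029.0137
Total = $4,445.8082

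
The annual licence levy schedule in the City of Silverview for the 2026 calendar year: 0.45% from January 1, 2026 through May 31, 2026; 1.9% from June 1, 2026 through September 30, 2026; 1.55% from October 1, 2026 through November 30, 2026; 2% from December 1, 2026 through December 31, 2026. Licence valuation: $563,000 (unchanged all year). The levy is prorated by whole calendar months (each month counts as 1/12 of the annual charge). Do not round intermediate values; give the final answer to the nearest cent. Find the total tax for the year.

$7,014.04

January 1 – May 31, 2026: 5 months at 0.45% → $563,000 × 0.45% × 5/12 = $1,055.6250
June 1 – September 30, 2026: 4 months at 1.9% → $563,000 × 1.9% × 4/12 = $3,565.6667
October 1 – November 30, 2026: 2 months at 1.55% → $563,000 × 1.55% × 2/12 = $1,454.4167
December 1 – December 31, 2026: 1 month at 2% → $563,000 × 2% × 1/12 = $938.3333
Total = $7,014.0417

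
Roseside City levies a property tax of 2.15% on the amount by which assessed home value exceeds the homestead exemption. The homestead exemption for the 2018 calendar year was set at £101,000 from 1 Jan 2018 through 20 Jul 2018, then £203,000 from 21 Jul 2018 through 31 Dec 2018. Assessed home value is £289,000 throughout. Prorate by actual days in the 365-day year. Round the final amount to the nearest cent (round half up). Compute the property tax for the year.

1 Jan – 20 Jul 2018: 201 days, exemption £101,000 → (£289,000 − £101,000) × 2.15% × 201/365 = £2,225.8685
21 Jul – 31 Dec 2018: 164 days, exemption £203,000 → (£289,000 − £203,000) × 2.15% × 164/365 = £830.7836
Total = £3,056.6521

£3,056.65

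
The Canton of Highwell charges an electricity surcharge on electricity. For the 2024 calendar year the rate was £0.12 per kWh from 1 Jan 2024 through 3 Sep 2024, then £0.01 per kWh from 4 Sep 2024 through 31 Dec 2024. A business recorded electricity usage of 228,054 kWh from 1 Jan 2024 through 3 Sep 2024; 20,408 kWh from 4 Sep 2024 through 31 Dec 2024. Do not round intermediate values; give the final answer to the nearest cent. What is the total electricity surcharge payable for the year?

1 Jan – 3 Sep 2024: 228,054 kWh at £0.12/kWh → £27366.48
4 Sep – 31 Dec 2024: 20,408 kWh at £0.01/kWh → £204.08

£27570.56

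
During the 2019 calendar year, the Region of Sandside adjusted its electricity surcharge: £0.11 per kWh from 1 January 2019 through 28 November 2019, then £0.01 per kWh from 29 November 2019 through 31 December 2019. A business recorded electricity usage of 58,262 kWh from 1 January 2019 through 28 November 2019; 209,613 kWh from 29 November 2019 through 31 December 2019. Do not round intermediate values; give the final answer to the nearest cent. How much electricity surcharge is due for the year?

£8,504.95

1 January – 28 November 2019: 58,262 kWh at £0.11/kWh → £6,408.82
29 November – 31 December 2019: 209,613 kWh at £0.01/kWh → £2,096.13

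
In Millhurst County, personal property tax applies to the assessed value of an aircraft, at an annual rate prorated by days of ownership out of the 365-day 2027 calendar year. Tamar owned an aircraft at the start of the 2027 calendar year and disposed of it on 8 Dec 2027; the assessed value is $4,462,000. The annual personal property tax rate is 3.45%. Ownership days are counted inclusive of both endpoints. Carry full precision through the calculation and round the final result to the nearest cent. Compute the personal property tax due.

Days held (1 Jan – 8 Dec 2027): 342 out of 365
Tax = $4,462,000 × 3.45% × 342/365 = $144,238.7342

$144,238.73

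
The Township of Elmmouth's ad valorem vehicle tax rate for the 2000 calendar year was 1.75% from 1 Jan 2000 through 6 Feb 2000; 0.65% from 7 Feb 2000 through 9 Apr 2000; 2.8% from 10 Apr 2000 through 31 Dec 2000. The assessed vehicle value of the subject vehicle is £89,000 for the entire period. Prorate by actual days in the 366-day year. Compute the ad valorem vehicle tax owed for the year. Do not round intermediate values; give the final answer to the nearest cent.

1 Jan – 6 Feb 2000: 37 days at 1.75% → £89,000 × 1.75% × 37/366 = £157.4522
7 Feb – 9 Apr 2000: 63 days at 0.65% → £89,000 × 0.65% × 63/366 = £99.5779
10 Apr – 31 Dec 2000: 266 days at 2.8% → £89,000 × 2.8% × 266/366 = £1,811.1257
Total = £2,068.1557

£2,068.16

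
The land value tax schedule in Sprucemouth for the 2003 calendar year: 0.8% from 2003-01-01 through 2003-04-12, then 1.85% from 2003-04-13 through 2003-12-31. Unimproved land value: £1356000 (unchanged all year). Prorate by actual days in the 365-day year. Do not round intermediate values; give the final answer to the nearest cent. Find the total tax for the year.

£21107.16

2003-01-01 to 2003-04-12: 102 days at 0.8% → £1356000 × 0.8% × 102/365 = £3031.4959
2003-04-13 to 2003-12-31: 263 days at 1.85% → £1356000 × 1.85% × 263/365 = £18075.6658
Total = £21107.1616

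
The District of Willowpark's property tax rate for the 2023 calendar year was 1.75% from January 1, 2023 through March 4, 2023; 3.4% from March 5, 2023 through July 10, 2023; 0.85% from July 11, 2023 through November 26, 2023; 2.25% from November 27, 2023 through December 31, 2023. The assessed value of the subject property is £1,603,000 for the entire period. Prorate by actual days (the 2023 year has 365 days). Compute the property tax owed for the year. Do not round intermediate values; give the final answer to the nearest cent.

£32,602.38

January 1 – March 4, 2023: 63 days at 1.75% → £1,603,000 × 1.75% × 63/365 = £4,841.9384
March 5 – July 10, 2023: 128 days at 3.4% → £1,603,000 × 3.4% × 128/365 = £19,113.0301
July 11 – November 26, 2023: 139 days at 0.85% → £1,603,000 × 0.85% × 139/365 = £5,188.8890
November 27 – December 31, 2023: 35 days at 2.25% → £1,603,000 × 2.25% × 35/365 = £3,458.5274
Total = £32,602.3849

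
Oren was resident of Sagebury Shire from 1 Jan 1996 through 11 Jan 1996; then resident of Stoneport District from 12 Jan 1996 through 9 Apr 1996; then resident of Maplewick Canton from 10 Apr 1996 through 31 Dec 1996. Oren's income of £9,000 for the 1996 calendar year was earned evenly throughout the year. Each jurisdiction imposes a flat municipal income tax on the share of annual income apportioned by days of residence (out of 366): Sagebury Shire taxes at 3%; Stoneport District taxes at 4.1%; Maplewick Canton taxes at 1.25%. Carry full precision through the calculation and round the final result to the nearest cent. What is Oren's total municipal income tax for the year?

£179.61

Sagebury Shire, 1 Jan – 11 Jan 1996: 11 days → £9,000 × 3% × 11/366 = £8.1148
Stoneport District, 12 Jan – 9 Apr 1996: 89 days → £9,000 × 4.1% × 89/366 = £89.7295
Maplewick Canton, 10 Apr – 31 Dec 1996: 266 days → £9,000 × 1.25% × 266/366 = £81.7623
Total = £179.6066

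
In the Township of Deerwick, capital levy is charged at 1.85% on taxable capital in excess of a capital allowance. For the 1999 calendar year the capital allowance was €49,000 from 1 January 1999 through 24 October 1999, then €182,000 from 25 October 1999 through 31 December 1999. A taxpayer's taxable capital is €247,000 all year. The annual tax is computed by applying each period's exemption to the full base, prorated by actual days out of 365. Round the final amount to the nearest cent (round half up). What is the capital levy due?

1 January – 24 October 1999: 297 days, exemption €49,000 → (€247,000 − €49,000) × 1.85% × 297/365 = €2,980.5781
25 October – 31 December 1999: 68 days, exemption €182,000 → (€247,000 − €182,000) × 1.85% × 68/365 = €224.0274
Total = €3,204.6055

€3,204.61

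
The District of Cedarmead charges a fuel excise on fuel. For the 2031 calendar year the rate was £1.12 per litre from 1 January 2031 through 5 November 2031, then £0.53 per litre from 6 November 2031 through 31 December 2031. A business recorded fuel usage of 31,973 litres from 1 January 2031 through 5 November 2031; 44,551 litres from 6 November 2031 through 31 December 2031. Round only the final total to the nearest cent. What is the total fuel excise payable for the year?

£59,421.79

1 January – 5 November 2031: 31,973 litres at £1.12/litre → £35,809.76
6 November – 31 December 2031: 44,551 litres at £0.53/litre → £23,612.03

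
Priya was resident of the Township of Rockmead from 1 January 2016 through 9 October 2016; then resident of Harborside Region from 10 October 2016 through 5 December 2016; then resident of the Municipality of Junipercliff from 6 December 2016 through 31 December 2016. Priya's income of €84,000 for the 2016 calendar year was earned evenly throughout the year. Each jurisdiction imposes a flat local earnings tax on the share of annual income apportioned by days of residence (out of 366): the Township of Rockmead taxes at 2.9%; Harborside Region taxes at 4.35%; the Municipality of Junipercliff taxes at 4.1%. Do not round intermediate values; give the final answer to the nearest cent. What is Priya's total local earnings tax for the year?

€2,697.30

The Township of Rockmead, 1 January – 9 October 2016: 283 days → €84,000 × 2.9% × 283/366 = €1,883.5738
Harborside Region, 10 October – 5 December 2016: 57 days → €84,000 × 4.35% × 57/366 = €569.0656
The Municipality of Junipercliff, 6 December – 31 December 2016: 26 days → €84,000 × 4.1% × 26/366 = €244.6557
Total = €2,697.2951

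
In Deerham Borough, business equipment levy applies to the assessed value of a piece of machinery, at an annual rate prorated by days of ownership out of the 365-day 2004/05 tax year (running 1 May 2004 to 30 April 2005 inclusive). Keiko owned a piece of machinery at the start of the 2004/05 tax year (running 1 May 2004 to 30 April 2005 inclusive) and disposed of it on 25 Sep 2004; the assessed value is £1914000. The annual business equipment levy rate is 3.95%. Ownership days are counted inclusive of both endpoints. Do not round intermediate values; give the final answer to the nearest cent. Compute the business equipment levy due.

£30655.46

Days held (1 May – 25 Sep 2004): 148 out of 365
Tax = £1914000 × 3.95% × 148/365 = £30655.4630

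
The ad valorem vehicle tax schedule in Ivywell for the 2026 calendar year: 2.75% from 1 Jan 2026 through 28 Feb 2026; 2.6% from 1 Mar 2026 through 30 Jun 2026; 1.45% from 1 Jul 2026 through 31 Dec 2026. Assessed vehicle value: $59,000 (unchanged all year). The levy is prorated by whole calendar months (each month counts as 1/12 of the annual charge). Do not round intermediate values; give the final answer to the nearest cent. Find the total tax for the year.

1 Jan – 28 Feb 2026: 2 months at 2.75% → $59,000 × 2.75% × 2/12 = $270.4167
1 Mar – 30 Jun 2026: 4 months at 2.6% → $59,000 × 2.6% × 4/12 = $511.3333
1 Jul – 31 Dec 2026: 6 months at 1.45% → $59,000 × 1.45% × 6/12 = $427.7500
Total = $1,209.5000

$1,209.50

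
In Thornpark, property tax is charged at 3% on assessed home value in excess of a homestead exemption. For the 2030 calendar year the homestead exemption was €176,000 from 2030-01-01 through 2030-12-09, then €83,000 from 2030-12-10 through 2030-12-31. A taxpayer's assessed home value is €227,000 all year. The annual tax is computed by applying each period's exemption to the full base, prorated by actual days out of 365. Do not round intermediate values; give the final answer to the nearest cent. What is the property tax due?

2030-01-01 to 2030-12-09: 343 days, exemption €176,000 → (€227,000 − €176,000) × 3% × 343/365 = €1,437.7808
2030-12-10 to 2030-12-31: 22 days, exemption €83,000 → (€227,000 − €83,000) × 3% × 22/365 = €260.3836
Total = €1,698.1644

€1,698.16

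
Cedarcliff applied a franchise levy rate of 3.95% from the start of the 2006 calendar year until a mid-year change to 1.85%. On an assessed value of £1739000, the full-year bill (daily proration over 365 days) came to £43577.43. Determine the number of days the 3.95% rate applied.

Let d = days at the first rate; then 365 − d days at the second rate.
£1739000 × [3.95%·d + 1.85%·(365−d)] / 365 = £43577.43
Solving gives d = 114, so the new rate took effect on 25 Apr 2006.

114 days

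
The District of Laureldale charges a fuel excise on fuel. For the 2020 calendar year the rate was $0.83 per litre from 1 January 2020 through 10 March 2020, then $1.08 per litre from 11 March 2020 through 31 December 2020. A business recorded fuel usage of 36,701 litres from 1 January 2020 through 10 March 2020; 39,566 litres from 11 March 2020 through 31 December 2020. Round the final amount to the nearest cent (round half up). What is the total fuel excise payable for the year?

$73193.11

1 January – 10 March 2020: 36,701 litres at $0.83/litre → $30461.83
11 March – 31 December 2020: 39,566 litres at $1.08/litre → $42731.28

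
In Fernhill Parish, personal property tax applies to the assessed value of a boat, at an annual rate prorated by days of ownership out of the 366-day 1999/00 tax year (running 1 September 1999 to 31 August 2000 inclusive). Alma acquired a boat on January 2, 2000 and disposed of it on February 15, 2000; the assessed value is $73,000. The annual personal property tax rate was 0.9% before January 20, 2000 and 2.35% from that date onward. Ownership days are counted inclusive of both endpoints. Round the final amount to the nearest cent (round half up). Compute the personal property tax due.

$158.86

January 2 – January 19, 2000: 18 days at 0.9% → $73,000 × 0.9% × 18/366 = $32.3115
January 20 – February 15, 2000: 27 days at 2.35% → $73,000 × 2.35% × 27/366 = $126.5533
Total = $158.8648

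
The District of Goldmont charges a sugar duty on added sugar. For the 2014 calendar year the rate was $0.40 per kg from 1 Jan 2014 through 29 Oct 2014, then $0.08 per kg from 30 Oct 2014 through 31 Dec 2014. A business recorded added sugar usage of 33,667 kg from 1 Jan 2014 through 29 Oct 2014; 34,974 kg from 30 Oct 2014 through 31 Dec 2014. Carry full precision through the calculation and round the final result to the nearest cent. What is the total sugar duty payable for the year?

$16,264.72

1 Jan – 29 Oct 2014: 33,667 kg at $0.40/kg → $13,466.80
30 Oct – 31 Dec 2014: 34,974 kg at $0.08/kg → $2,797.92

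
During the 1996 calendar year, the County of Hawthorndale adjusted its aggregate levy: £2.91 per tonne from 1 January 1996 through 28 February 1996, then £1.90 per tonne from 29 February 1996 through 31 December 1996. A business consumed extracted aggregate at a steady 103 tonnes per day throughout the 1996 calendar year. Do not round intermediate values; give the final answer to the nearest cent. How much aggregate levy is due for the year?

1 January – 28 February 1996: 59 days × 103 tonnes/day = 6,077 tonnes at £2.91/tonne → £17,684.07
29 February – 31 December 1996: 307 days × 103 tonnes/day = 31,621 tonnes at £1.90/tonne → £60,079.90

£77,763.97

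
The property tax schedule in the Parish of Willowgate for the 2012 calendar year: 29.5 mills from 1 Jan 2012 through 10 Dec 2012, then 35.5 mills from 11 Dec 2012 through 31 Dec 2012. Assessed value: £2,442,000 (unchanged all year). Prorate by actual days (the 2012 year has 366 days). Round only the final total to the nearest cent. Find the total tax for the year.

£72,879.69

1 Jan – 10 Dec 2012: 345 days at 29.5 mills → £2,442,000 × 2.95% × 345/366 = £67,905.6148
11 Dec – 31 Dec 2012: 21 days at 35.5 mills → £2,442,000 × 3.55% × 21/366 = £4,974.0738
Total = £72,879.6885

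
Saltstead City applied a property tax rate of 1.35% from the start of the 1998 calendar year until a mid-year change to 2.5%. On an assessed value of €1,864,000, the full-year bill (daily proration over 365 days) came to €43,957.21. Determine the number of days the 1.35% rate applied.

Let d = days at the first rate; then 365 − d days at the second rate.
€1,864,000 × [1.35%·d + 2.5%·(365−d)] / 365 = €43,957.21
Solving gives d = 45, so the new rate took effect on 15 Feb 1998.

45 days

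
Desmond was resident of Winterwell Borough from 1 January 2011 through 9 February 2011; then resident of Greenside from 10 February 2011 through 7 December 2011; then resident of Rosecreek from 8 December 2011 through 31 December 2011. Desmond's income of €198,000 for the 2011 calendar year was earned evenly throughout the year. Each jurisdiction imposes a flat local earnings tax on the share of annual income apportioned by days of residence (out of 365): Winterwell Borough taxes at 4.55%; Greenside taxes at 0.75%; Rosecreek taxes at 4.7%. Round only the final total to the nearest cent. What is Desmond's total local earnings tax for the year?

€2,823.81

Winterwell Borough, 1 January – 9 February 2011: 40 days → €198,000 × 4.55% × 40/365 = €987.2877
Greenside, 10 February – 7 December 2011: 301 days → €198,000 × 0.75% × 301/365 = €1,224.6164
Rosecreek, 8 December – 31 December 2011: 24 days → €198,000 × 4.7% × 24/365 = €611.9014
Total = €2,823.8055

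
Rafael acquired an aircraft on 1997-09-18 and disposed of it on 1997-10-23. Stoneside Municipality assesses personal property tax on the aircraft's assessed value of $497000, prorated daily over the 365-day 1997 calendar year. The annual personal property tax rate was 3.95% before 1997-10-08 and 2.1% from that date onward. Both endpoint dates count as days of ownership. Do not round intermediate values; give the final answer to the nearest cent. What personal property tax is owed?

1997-09-18 to 1997-10-07: 20 days at 3.95% → $497000 × 3.95% × 20/365 = $1075.6986
1997-10-08 to 1997-10-23: 16 days at 2.1% → $497000 × 2.1% × 16/365 = $457.5123
Total = $1533.2110

$1533.21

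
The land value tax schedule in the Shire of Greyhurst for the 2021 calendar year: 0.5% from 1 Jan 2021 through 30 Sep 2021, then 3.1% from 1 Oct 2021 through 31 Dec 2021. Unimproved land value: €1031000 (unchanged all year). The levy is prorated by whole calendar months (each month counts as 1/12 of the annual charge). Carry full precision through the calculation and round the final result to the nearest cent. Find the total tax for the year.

€11856.50

1 Jan – 30 Sep 2021: 9 months at 0.5% → €1031000 × 0.5% × 9/12 = €3866.2500
1 Oct – 31 Dec 2021: 3 months at 3.1% → €1031000 × 3.1% × 3/12 = €7990.2500
Total = €11856.5000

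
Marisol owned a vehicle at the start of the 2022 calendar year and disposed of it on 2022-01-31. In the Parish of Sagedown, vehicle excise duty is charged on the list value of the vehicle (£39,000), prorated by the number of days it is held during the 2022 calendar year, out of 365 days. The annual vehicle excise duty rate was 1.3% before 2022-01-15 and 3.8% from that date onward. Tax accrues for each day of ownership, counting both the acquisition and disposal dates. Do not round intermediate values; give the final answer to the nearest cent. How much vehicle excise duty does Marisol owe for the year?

2022-01-01 to 2022-01-14: 14 days at 1.3% → £39,000 × 1.3% × 14/365 = £19.4466
2022-01-15 to 2022-01-31: 17 days at 3.8% → £39,000 × 3.8% × 17/365 = £69.0247
Total = £88.4712

£88.47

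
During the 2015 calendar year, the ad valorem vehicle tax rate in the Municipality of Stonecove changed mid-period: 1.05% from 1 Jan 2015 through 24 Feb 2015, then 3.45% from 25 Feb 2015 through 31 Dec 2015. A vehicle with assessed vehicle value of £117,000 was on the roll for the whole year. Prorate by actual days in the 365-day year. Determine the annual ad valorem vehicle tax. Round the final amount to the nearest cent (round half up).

£3,613.38

1 Jan – 24 Feb 2015: 55 days at 1.05% → £117,000 × 1.05% × 55/365 = £185.1164
25 Feb – 31 Dec 2015: 310 days at 3.45% → £117,000 × 3.45% × 310/365 = £3,428.2603
Total = £3,613.3767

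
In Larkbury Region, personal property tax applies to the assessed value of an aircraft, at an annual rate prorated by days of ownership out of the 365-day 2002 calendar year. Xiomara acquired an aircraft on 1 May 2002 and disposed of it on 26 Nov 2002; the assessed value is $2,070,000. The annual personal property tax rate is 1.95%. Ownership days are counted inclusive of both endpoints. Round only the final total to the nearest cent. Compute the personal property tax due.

$23,223.70

Days held (1 May – 26 Nov 2002): 210 out of 365
Tax = $2,070,000 × 1.95% × 210/365 = $23,223.6986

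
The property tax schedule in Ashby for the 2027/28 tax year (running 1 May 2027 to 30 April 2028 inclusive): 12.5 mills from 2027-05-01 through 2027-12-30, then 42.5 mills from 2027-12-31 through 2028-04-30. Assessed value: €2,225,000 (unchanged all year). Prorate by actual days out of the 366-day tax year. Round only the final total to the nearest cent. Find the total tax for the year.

€50,062.50

2027-05-01 to 2027-12-30: 244 days at 12.5 mills → €2,225,000 × 1.25% × 244/366 = €18,541.6667
2027-12-31 to 2028-04-30: 122 days at 42.5 mills → €2,225,000 × 4.25% × 122/366 = €31,520.8333
Total = €50,062.5000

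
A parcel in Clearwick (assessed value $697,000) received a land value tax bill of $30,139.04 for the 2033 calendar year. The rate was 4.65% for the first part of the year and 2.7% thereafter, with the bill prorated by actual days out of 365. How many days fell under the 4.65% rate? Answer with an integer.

Let d = days at the first rate; then 365 − d days at the second rate.
$697,000 × [4.65%·d + 2.7%·(365−d)] / 365 = $30,139.04
Solving gives d = 304, so the new rate took effect on 1 November 2033.

304 days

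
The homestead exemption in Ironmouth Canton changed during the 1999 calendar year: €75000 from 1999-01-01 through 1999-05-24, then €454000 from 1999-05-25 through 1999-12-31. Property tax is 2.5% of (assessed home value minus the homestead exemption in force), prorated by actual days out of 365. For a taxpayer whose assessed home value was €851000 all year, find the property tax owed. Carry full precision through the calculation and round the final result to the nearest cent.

1999-01-01 to 1999-05-24: 144 days, exemption €75000 → (€851000 − €75000) × 2.5% × 144/365 = €7653.6986
1999-05-25 to 1999-12-31: 221 days, exemption €454000 → (€851000 − €454000) × 2.5% × 221/365 = €6009.3836
Total = €13663.0822

€13663.08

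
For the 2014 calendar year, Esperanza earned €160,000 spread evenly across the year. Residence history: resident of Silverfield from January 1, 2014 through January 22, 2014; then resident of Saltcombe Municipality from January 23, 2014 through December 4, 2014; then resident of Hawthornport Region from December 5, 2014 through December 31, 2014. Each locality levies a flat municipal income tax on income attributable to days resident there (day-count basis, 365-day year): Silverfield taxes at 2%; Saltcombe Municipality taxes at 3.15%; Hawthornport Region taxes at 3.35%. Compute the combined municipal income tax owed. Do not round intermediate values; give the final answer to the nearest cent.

Silverfield, January 1 – January 22, 2014: 22 days → €160,000 × 2% × 22/365 = €192.8767
Saltcombe Municipality, January 23 – December 4, 2014: 316 days → €160,000 × 3.15% × 316/365 = €4,363.3973
Hawthornport Region, December 5 – December 31, 2014: 27 days → €160,000 × 3.35% × 27/365 = €396.4932
Total = €4,952.7671

€4,952.77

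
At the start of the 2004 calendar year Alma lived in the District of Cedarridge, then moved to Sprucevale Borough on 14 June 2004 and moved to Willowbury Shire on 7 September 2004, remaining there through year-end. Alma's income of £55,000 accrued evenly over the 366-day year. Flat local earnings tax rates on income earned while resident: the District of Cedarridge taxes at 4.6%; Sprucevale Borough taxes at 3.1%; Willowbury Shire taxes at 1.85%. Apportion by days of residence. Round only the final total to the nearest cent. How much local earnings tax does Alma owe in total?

£1,859.03

The District of Cedarridge, 1 January – 13 June 2004: 165 days → £55,000 × 4.6% × 165/366 = £1,140.5738
Sprucevale Borough, 14 June – 6 September 2004: 85 days → £55,000 × 3.1% × 85/366 = £395.9699
Willowbury Shire, 7 September – 31 December 2004: 116 days → £55,000 × 1.85% × 116/366 = £322.4863
Total = £1,859.0301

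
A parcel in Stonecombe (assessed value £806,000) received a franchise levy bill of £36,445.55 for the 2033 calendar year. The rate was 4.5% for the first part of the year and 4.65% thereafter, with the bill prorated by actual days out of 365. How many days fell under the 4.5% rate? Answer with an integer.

312 days

Let d = days at the first rate; then 365 − d days at the second rate.
£806,000 × [4.5%·d + 4.65%·(365−d)] / 365 = £36,445.55
Solving gives d = 312, so the new rate took effect on November 9, 2033.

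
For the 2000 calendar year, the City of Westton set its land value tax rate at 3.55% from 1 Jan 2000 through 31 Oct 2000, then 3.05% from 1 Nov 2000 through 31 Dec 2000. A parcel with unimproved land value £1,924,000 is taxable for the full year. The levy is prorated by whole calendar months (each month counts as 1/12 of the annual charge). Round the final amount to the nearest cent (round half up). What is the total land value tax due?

£66,698.67

1 Jan – 31 Oct 2000: 10 months at 3.55% → £1,924,000 × 3.55% × 10/12 = £56,918.3333
1 Nov – 31 Dec 2000: 2 months at 3.05% → £1,924,000 × 3.05% × 2/12 = £9,780.3333
Total = £66,698.6667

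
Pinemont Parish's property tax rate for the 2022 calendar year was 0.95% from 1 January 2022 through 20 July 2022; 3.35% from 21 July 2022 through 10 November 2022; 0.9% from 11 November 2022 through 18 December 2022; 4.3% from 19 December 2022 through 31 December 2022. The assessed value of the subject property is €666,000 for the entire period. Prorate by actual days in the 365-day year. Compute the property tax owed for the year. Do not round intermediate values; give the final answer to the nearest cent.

€12,035.44

1 January – 20 July 2022: 201 days at 0.95% → €666,000 × 0.95% × 201/365 = €3,484.1836
21 July – 10 November 2022: 113 days at 3.35% → €666,000 × 3.35% × 113/365 = €6,907.2411
11 November – 18 December 2022: 38 days at 0.9% → €666,000 × 0.9% × 38/365 = €624.0329
19 December – 31 December 2022: 13 days at 4.3% → €666,000 × 4.3% × 13/365 = €1,019.9836
Total = €12,035.4411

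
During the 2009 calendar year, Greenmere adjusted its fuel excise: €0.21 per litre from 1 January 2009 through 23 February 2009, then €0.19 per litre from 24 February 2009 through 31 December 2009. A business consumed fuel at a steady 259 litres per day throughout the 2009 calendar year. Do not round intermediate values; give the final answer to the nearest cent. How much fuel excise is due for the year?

1 January – 23 February 2009: 54 days × 259 litres/day = 13,986 litres at €0.21/litre → €2937.06
24 February – 31 December 2009: 311 days × 259 litres/day = 80,549 litres at €0.19/litre → €15304.31

€18241.37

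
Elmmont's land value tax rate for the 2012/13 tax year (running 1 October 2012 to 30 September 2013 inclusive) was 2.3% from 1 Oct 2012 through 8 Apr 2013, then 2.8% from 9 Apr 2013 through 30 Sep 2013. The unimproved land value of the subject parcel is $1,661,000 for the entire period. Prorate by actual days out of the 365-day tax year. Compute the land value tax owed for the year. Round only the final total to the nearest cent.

1 Oct 2012 – 8 Apr 2013: 190 days at 2.3% → $1,661,000 × 2.3% × 190/365 = $19,886.4932
9 Apr – 30 Sep 2013: 175 days at 2.8% → $1,661,000 × 2.8% × 175/365 = $22,298.3562
Total = $42,184.8493

$42,184.85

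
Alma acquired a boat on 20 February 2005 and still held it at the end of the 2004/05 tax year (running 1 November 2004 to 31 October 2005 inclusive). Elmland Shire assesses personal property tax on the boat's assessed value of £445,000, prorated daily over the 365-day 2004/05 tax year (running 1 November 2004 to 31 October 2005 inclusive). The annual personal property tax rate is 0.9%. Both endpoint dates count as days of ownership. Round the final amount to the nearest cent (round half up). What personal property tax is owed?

Days held (20 February – 31 October 2005): 254 out of 365
Tax = £445,000 × 0.9% × 254/365 = £2,787.0411

£2,787.04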